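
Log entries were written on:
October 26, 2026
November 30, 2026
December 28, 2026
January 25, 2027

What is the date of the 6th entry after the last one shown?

Every date is a Monday; gaps 35, 28, 28 days.
Each is the last Monday of its month (at least one falls on the 29th or later, ruling out '4th Monday').
February 2027 ends with Monday February 22, 2027.
March 2027 ends with Monday March 29, 2027.
Last Monday of April 2027: April 26, 2027.
May 2027 ends with Monday May 31, 2027.
Last Monday of June 2027: June 28, 2027.
July 2027 ends with Monday July 26, 2027.

July 26, 2027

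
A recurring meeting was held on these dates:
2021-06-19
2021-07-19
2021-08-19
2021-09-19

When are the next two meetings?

The day-of-month is always 19 (30, 31, 31 days between events).
So this recurs on the 19th of each month.
Next: October 2021 → 2021-10-19.
November 2021: 2021-11-19.

2021-10-19, 2021-11-19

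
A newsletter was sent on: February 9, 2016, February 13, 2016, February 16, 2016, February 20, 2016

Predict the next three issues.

Gaps: 4, 3, 4 days — not constant, but cyclic with period 2.
The events fall on every Tuesday and Saturday.
The following Tuesday is February 23, 2016.
Next Saturday: February 27, 2016.
The following Tuesday is March 1, 2016.

February 23, 2016; February 27, 2016; March 1, 2016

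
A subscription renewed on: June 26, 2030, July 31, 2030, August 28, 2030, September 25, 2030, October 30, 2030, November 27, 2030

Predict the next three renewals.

Every date is a Wednesday; gaps 35, 28, 28, 35, 28 days.
Each is the last Wednesday of its month (at least one falls on the 29th or later, ruling out '4th Wednesday').
December 2030 ends with Wednesday December 25, 2030.
Last Wednesday of January 2031: January 29, 2031.
Last Wednesday of February 2031: February 26, 2031.

December 25, 2030; January 29, 2031; February 26, 2031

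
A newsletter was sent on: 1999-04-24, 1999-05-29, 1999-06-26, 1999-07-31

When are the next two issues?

These are Saturdays with 35, 28, 35-day gaps.
Each is the final Saturday of its month — 1999-05-29 is past the 28th, so '4th Saturday' doesn't fit.
August 1999 ends with Saturday 1999-08-28.
September 1999 ends with Saturday 1999-09-25.

1999-08-28, 1999-09-25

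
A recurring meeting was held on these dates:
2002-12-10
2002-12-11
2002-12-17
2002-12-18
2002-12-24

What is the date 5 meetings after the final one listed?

2003-01-08

The gap pattern 1, 6, 1, 6 repeats every 2 events.
These are the Tuesdays and Wednesdays of each week.
The following Wednesday is 2002-12-25.
The following Tuesday is 2002-12-31.
The following Wednesday is 2003-01-01.
Next Tuesday: 2003-01-07.
The following Wednesday is 2003-01-08.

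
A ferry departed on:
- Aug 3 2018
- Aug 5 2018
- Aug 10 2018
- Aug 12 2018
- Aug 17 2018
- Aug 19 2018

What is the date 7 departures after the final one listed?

Sep 14 2018

The gap pattern 2, 5, 2, 5, 2 repeats every 2 events.
These are the Fridays and Sundays of each week.
Next Friday: Aug 24 2018.
Next Sunday: Aug 26 2018.
Next Friday: Aug 31 2018.
The following Sunday is Sep 2 2018.
Next Friday: Sep 7 2018.
The following Sunday is Sep 9 2018.
The following Friday is Sep 14 2018.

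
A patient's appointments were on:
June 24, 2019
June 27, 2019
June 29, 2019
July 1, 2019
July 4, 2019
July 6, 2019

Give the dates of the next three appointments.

July 8, 2019; July 11, 2019; July 13, 2019

The gap pattern 3, 2, 2, 3, 2 repeats every 3 events.
These are the Mondays, Thursdays and Saturdays of each week.
Next Monday: July 8, 2019.
The following Thursday is July 11, 2019.
The following Saturday is July 13, 2019.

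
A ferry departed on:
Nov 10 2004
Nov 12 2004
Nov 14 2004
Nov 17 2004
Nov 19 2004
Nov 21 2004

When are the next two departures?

Every event lands on a Wednesday or Friday or Sunday (gaps cycle 2, 2, 3, 2, 2).
So the schedule is: every Wednesday, Friday and Sunday.
Next Wednesday: Nov 24 2004.
Next Friday: Nov 26 2004.

Nov 24 2004, Nov 26 2004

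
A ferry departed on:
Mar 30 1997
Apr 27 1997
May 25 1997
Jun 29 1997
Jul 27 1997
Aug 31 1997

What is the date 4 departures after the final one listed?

All Sundays; the gaps (28, 28, 35, 28, 35) vary with month length.
This is the last Sunday of each month.
Last Sunday of September 1997: Sep 28 1997.
October 1997 ends with Sunday Oct 26 1997.
Last Sunday of November 1997: Nov 30 1997.
December 1997 ends with Sunday Dec 28 1997.

Dec 28 1997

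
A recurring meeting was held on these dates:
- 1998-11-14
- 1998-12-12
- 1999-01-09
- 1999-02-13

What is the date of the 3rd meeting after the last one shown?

All dates are Saturdays, 28, 28, 35 days apart.
Specifically, the 2nd Saturday of each month.
March 1999 — 2nd Saturday is 1999-03-13.
April 1999 — 2nd Saturday is 1999-04-10.
2nd Saturday of May 1999: 1999-05-08.

1999-05-08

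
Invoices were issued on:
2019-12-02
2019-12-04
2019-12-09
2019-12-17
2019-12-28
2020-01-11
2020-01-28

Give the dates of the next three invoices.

Gaps: 2, 5, 8, 11, 14, 17 days — each gap is 3 larger than the previous one.
Next gap: 20 days. 2020-01-28 + 20 days = 2020-02-17.
Next gap: 23 days. 2020-02-17 + 23 days = 2020-03-11.
Next gap: 26 days. 2020-03-11 + 26 days = 2020-04-06.

2020-02-17, 2020-03-11, 2020-04-06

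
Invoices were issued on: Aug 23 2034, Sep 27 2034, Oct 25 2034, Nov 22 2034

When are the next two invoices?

All dates are Wednesdays, 35, 28, 28 days apart.
Specifically, the 4th Wednesday of each month.
December 2034 — 4th Wednesday is Dec 27 2034.
4th Wednesday of January 2035: Jan 24 2035.

Dec 27 2034, Jan 24 2035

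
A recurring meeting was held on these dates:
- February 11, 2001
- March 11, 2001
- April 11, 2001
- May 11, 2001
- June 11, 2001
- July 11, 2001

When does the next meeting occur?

The day-of-month is always 11 (28, 31, 30, 31, 30 days between events).
So this recurs on the 11th of each month.
Next: August 2001 → August 11, 2001.

August 11, 2001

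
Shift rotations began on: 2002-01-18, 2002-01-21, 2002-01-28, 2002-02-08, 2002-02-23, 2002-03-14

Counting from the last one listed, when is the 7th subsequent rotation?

2002-11-14

Intervals are 3, 7, 11, 15, 19 days — an arithmetic progression with common difference 4.
Next gap: 23 days. 2002-03-14 + 23 days = 2002-04-06.
Next gap: 27 days. 2002-04-06 + 27 days = 2002-05-03.
Next gap: 31 days. 2002-05-03 + 31 days = 2002-06-03.
Next gap: 35 days. 2002-06-03 + 35 days = 2002-07-08.
Next gap: 39 days. 2002-07-08 + 39 days = 2002-08-16.
Next gap: 43 days. 2002-08-16 + 43 days = 2002-09-28.
Next gap: 47 days. 2002-09-28 + 47 days = 2002-11-14.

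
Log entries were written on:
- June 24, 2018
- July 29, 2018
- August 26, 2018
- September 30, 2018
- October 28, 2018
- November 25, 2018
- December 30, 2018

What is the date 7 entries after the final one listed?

July 28, 2019

Every date is a Sunday; gaps 35, 28, 35, 28, 28, 35 days.
Each is the last Sunday of its month (at least one falls on the 29th or later, ruling out '4th Sunday').
January 2019 ends with Sunday January 27, 2019.
February 2019 ends with Sunday February 24, 2019.
Last Sunday of March 2019: March 31, 2019.
April 2019 ends with Sunday April 28, 2019.
May 2019 ends with Sunday May 26, 2019.
Last Sunday of June 2019: June 30, 2019.
July 2019 ends with Sunday July 28, 2019.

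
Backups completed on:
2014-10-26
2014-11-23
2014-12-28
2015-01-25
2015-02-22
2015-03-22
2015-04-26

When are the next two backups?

All dates are Sundays, 28, 35, 28, 28, 28, 35 days apart.
Specifically, the 4th Sunday of each month.
4th Sunday of May 2015: 2015-05-24.
June 2015 — 4th Sunday is 2015-06-28.

2015-05-24, 2015-06-28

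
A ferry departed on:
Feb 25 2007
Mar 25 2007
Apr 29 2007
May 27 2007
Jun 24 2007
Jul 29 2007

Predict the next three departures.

All Sundays; the gaps (28, 35, 28, 28, 35) vary with month length.
This is the last Sunday of each month.
Last Sunday of August 2007: Aug 26 2007.
Last Sunday of September 2007: Sep 30 2007.
Last Sunday of October 2007: Oct 28 2007.

Aug 26 2007, Sep 30 2007, Oct 28 2007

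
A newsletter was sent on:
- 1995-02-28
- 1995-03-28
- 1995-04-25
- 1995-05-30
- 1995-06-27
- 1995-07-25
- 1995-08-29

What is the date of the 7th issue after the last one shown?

Every date is a Tuesday; gaps 28, 28, 35, 28, 28, 35 days.
Each is the last Tuesday of its month (at least one falls on the 29th or later, ruling out '4th Tuesday').
Last Tuesday of September 1995: 1995-09-26.
Last Tuesday of October 1995: 1995-10-31.
November 1995 ends with Tuesday 1995-11-28.
Last Tuesday of December 1995: 1995-12-26.
Last Tuesday of January 1996: 1996-01-30.
Last Tuesday of February 1996: 1996-02-27.
March 1996 ends with Tuesday 1996-03-26.

1996-03-26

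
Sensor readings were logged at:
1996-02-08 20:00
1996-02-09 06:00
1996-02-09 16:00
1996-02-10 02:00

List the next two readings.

1996-02-10 12:00, 1996-02-10 22:00

The interval is a steady 10 hours (10, 10, 10).
1996-02-10 02:00 + 10 h = 1996-02-10 12:00.
1996-02-10 12:00 + 10 h = 1996-02-10 22:00.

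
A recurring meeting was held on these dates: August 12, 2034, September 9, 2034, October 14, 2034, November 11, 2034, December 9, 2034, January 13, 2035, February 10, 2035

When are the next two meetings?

All dates are Saturdays, 28, 35, 28, 28, 35, 28 days apart.
Specifically, the 2nd Saturday of each month.
March 2035 — 2nd Saturday is March 10, 2035.
2nd Saturday of April 2035: April 14, 2035.

March 10, 2035; April 14, 2035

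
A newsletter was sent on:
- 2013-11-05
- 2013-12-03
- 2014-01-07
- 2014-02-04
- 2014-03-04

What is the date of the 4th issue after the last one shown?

Gaps: 28, 35, 28, 28 days — a mix of 28 and 35. Every date is a Tuesday.
Each is the 1st Tuesday of its month.
1st Tuesday of April 2014: 2014-04-01.
1st Tuesday of May 2014: 2014-05-06.
June 2014 — 1st Tuesday is 2014-06-03.
1st Tuesday of July 2014: 2014-07-01.

2014-07-01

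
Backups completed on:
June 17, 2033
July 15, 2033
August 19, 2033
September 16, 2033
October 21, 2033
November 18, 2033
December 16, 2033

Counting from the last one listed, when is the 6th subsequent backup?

June 16, 2034

All dates are Fridays, 28, 35, 28, 35, 28, 28 days apart.
Specifically, the 3rd Friday of each month.
3rd Friday of January 2034: January 20, 2034.
February 2034 — 3rd Friday is February 17, 2034.
March 2034 — 3rd Friday is March 17, 2034.
3rd Friday of April 2034: April 21, 2034.
May 2034 — 3rd Friday is May 19, 2034.
3rd Friday of June 2034: June 16, 2034.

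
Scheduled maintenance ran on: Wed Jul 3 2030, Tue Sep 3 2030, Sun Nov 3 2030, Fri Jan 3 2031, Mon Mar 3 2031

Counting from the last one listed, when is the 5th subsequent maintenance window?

Sat Jan 3 2032

Gaps: 62, 61, 61, 59 days — not constant. Every event is on the 3rd of the month.
Pattern: the 3rd of every 2 months.
Next: May 2031 → Sat May 3 2031.
Next: July 2031 → Thu Jul 3 2031.
September 2031: Wed Sep 3 2031.
Next: November 2031 → Mon Nov 3 2031.
Next: January 2032 → Sat Jan 3 2032.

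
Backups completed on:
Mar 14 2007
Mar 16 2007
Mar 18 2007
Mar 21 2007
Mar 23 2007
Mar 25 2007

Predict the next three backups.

Mar 28 2007, Mar 30 2007, Apr 1 2007

Every event lands on a Wednesday or Friday or Sunday (gaps cycle 2, 2, 3, 2, 2).
So the schedule is: every Wednesday, Friday and Sunday.
The following Wednesday is Mar 28 2007.
Next Friday: Mar 30 2007.
Next Sunday: Apr 1 2007.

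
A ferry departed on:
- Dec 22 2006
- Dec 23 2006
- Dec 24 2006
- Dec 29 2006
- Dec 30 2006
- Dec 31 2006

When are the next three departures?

Jan 5 2007, Jan 6 2007, Jan 7 2007

Every event lands on a Friday or Saturday or Sunday (gaps cycle 1, 1, 5, 1, 1).
So the schedule is: every Friday, Saturday and Sunday.
The following Friday is Jan 5 2007.
The following Saturday is Jan 6 2007.
Next Sunday: Jan 7 2007.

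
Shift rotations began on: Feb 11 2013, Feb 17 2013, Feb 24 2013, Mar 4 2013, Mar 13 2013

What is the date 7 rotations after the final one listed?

Jun 12 2013

Gaps: 6, 7, 8, 9 days — each gap is 1 larger than the previous one.
Next gap: 10 days. Mar 13 2013 + 10 days = Mar 23 2013.
Next gap: 11 days. Mar 23 2013 + 11 days = Apr 3 2013.
Next gap: 12 days. Apr 3 2013 + 12 days = Apr 15 2013.
Next gap: 13 days. Apr 15 2013 + 13 days = Apr 28 2013.
Next gap: 14 days. Apr 28 2013 + 14 days = May 12 2013.
Next gap: 15 days. May 12 2013 + 15 days = May 27 2013.
Next gap: 16 days. May 27 2013 + 16 days = Jun 12 2013.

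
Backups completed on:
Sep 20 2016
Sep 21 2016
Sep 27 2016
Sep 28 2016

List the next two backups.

Oct 4 2016, Oct 5 2016

Every event lands on a Tuesday or Wednesday (gaps cycle 1, 6, 1).
So the schedule is: every Tuesday and Wednesday.
Next Tuesday: Oct 4 2016.
The following Wednesday is Oct 5 2016.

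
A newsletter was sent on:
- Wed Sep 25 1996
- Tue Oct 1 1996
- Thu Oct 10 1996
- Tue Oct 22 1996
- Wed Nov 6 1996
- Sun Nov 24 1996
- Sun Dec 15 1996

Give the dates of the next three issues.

Wed Jan 8 1997, Tue Feb 4 1997, Thu Mar 6 1997

Gaps: 6, 9, 12, 15, 18, 21 days — each gap is 3 larger than the previous one.
Next gap: 24 days. Sun Dec 15 1996 + 24 days = Wed Jan 8 1997.
Next gap: 27 days. Wed Jan 8 1997 + 27 days = Tue Feb 4 1997.
Next gap: 30 days. Tue Feb 4 1997 + 30 days = Thu Mar 6 1997.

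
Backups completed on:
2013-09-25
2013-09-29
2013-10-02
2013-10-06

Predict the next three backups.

Gaps: 4, 3, 4 days — not constant, but cyclic with period 2.
The events fall on every Wednesday and Sunday.
Next Wednesday: 2013-10-09.
Next Sunday: 2013-10-13.
Next Wednesday: 2013-10-16.

2013-10-09, 2013-10-13, 2013-10-16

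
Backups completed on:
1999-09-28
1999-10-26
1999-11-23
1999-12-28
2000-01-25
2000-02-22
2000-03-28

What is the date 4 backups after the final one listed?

Gaps: 28, 28, 35, 28, 28, 35 days — a mix of 28 and 35. Every date is a Tuesday.
Each is the 4th Tuesday of its month.
4th Tuesday of April 2000: 2000-04-25.
4th Tuesday of May 2000: 2000-05-23.
June 2000 — 4th Tuesday is 2000-06-27.
July 2000 — 4th Tuesday is 2000-07-25.

2000-07-25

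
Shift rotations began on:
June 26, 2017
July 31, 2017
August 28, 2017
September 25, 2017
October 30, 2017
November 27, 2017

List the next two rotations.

All Mondays; the gaps (35, 28, 28, 35, 28) vary with month length.
This is the last Monday of each month.
Last Monday of December 2017: December 25, 2017.
January 2018 ends with Monday January 29, 2018.

December 25, 2017; January 29, 2018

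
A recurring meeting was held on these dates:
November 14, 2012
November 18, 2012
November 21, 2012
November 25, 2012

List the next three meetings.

November 28, 2012; December 2, 2012; December 5, 2012

Gaps: 4, 3, 4 days — not constant, but cyclic with period 2.
The events fall on every Wednesday and Sunday.
The following Wednesday is November 28, 2012.
Next Sunday: December 2, 2012.
Next Wednesday: December 5, 2012.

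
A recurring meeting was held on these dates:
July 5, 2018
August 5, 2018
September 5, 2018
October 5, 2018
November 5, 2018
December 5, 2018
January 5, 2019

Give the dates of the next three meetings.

Gaps: 31, 31, 30, 31, 30, 31 days — not constant. Every event is on the 5th of the month.
Pattern: the 5th of each month.
February 2019: February 5, 2019.
March 2019: March 5, 2019.
Next: April 2019 → April 5, 2019.

February 5, 2019; March 5, 2019; April 5, 2019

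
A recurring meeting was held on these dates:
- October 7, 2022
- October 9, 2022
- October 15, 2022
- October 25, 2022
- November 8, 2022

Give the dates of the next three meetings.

The spacing grows by 4 each time: 2, 6, 10, 14 days.
Next gap: 18 days. November 8, 2022 + 18 days = November 26, 2022.
Next gap: 22 days. November 26, 2022 + 22 days = December 18, 2022.
Next gap: 26 days. December 18, 2022 + 26 days = January 13, 2023.

November 26, 2022; December 18, 2022; January 13, 2023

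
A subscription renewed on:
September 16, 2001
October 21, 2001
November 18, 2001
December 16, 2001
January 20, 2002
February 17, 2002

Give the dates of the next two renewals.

Gaps: 35, 28, 28, 35, 28 days — a mix of 28 and 35. Every date is a Sunday.
Each is the 3rd Sunday of its month.
3rd Sunday of March 2002: March 17, 2002.
3rd Sunday of April 2002: April 21, 2002.

March 17, 2002; April 21, 2002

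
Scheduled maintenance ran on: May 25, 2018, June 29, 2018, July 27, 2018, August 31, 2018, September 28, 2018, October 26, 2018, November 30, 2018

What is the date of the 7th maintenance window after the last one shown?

Every date is a Friday; gaps 35, 28, 35, 28, 28, 35 days.
Each is the last Friday of its month (at least one falls on the 29th or later, ruling out '4th Friday').
December 2018 ends with Friday December 28, 2018.
Last Friday of January 2019: January 25, 2019.
February 2019 ends with Friday February 22, 2019.
Last Friday of March 2019: March 29, 2019.
April 2019 ends with Friday April 26, 2019.
May 2019 ends with Friday May 31, 2019.
June 2019 ends with Friday June 28, 2019.

June 28, 2019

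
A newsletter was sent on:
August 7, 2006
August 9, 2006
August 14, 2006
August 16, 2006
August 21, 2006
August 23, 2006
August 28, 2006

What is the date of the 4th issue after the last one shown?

Every event lands on a Monday or Wednesday (gaps cycle 2, 5, 2, 5, 2, 5).
So the schedule is: every Monday and Wednesday.
Next Wednesday: August 30, 2006.
Next Monday: September 4, 2006.
The following Wednesday is September 6, 2006.
The following Monday is September 11, 2006.

September 11, 2006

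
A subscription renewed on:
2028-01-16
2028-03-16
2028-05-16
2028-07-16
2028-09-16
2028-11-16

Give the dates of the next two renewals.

The day-of-month is always 16 (60, 61, 61, 62, 61 days between events).
So this recurs on the 16th of every 2 months.
Next: January 2029 → 2029-01-16.
March 2029: 2029-03-16.

2029-01-16, 2029-03-16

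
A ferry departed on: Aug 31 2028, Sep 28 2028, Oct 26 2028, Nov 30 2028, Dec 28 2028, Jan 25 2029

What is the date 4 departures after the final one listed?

May 31 2029

All Thursdays; the gaps (28, 28, 35, 28, 28) vary with month length.
This is the last Thursday of each month.
Last Thursday of February 2029: Feb 22 2029.
Last Thursday of March 2029: Mar 29 2029.
April 2029 ends with Thursday Apr 26 2029.
May 2029 ends with Thursday May 31 2029.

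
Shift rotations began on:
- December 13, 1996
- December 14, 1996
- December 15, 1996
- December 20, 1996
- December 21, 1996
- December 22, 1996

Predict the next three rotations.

December 27, 1996; December 28, 1996; December 29, 1996

The gap pattern 1, 1, 5, 1, 1 repeats every 3 events.
These are the Fridays, Saturdays and Sundays of each week.
Next Friday: December 27, 1996.
The following Saturday is December 28, 1996.
Next Sunday: December 29, 1996.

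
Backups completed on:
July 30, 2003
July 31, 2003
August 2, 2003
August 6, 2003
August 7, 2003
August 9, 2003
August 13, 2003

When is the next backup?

August 14, 2003

Every event lands on a Wednesday or Thursday or Saturday (gaps cycle 1, 2, 4, 1, 2, 4).
So the schedule is: every Wednesday, Thursday and Saturday.
Next Thursday: August 14, 2003.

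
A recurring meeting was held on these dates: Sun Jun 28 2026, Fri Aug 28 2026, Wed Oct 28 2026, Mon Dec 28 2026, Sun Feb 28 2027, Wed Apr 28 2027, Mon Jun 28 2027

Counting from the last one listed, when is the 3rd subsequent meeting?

Tue Dec 28 2027

Gaps: 61, 61, 61, 62, 59, 61 days — not constant. Every event is on the 28th of the month.
Pattern: the 28th of every 2 months.
August 2027: Sat Aug 28 2027.
October 2027: Thu Oct 28 2027.
December 2027: Tue Dec 28 2027.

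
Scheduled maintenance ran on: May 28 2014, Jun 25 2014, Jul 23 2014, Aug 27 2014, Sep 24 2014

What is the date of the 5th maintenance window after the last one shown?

Feb 25 2015

These are Wednesdays at 28- or 35-day spacing (28, 28, 35, 28).
The pattern: 4th Wednesday of the month.
October 2014 — 4th Wednesday is Oct 22 2014.
November 2014 — 4th Wednesday is Nov 26 2014.
4th Wednesday of December 2014: Dec 24 2014.
4th Wednesday of January 2015: Jan 28 2015.
4th Wednesday of February 2015: Feb 25 2015.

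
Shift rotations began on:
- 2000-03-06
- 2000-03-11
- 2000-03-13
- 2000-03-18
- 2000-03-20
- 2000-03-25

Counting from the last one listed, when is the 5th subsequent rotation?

2000-04-10

Every event lands on a Monday or Saturday (gaps cycle 5, 2, 5, 2, 5).
So the schedule is: every Monday and Saturday.
Next Monday: 2000-03-27.
The following Saturday is 2000-04-01.
Next Monday: 2000-04-03.
The following Saturday is 2000-04-08.
The following Monday is 2000-04-10.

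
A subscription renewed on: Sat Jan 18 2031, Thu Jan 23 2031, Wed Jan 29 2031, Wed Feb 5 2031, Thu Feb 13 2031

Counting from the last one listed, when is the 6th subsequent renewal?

Wed Apr 23 2031

The spacing grows by 1 each time: 5, 6, 7, 8 days.
Next gap: 9 days. Thu Feb 13 2031 + 9 days = Sat Feb 22 2031.
Next gap: 10 days. Sat Feb 22 2031 + 10 days = Tue Mar 4 2031.
Next gap: 11 days. Tue Mar 4 2031 + 11 days = Sat Mar 15 2031.
Next gap: 12 days. Sat Mar 15 2031 + 12 days = Thu Mar 27 2031.
Next gap: 13 days. Thu Mar 27 2031 + 13 days = Wed Apr 9 2031.
Next gap: 14 days. Wed Apr 9 2031 + 14 days = Wed Apr 23 2031.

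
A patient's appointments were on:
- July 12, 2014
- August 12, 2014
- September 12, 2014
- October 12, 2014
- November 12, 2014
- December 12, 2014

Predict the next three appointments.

January 12, 2015; February 12, 2015; March 12, 2015

Each date is the 12th; the gaps (31, 31, 30, 31, 30) track the month lengths.
The rule is the 12th of each month.
January 2015: January 12, 2015.
February 2015: February 12, 2015.
March 2015: March 12, 2015.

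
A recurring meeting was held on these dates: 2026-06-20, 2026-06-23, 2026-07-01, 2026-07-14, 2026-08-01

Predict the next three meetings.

2026-08-24, 2026-09-21, 2026-10-24

Gaps: 3, 8, 13, 18 days — each gap is 5 larger than the previous one.
Next gap: 23 days. 2026-08-01 + 23 days = 2026-08-24.
Next gap: 28 days. 2026-08-24 + 28 days = 2026-09-21.
Next gap: 33 days. 2026-09-21 + 33 days = 2026-10-24.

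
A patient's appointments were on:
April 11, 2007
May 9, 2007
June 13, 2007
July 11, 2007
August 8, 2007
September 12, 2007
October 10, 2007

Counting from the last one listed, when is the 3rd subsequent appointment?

January 9, 2008

All dates are Wednesdays, 28, 35, 28, 28, 35, 28 days apart.
Specifically, the 2nd Wednesday of each month.
2nd Wednesday of November 2007: November 14, 2007.
2nd Wednesday of December 2007: December 12, 2007.
2nd Wednesday of January 2008: January 9, 2008.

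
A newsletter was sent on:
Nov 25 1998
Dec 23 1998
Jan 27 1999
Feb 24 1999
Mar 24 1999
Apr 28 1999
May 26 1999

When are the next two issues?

Gaps: 28, 35, 28, 28, 35, 28 days — a mix of 28 and 35. Every date is a Wednesday.
Each is the 4th Wednesday of its month.
4th Wednesday of June 1999: Jun 23 1999.
July 1999 — 4th Wednesday is Jul 28 1999.

Jun 23 1999, Jul 28 1999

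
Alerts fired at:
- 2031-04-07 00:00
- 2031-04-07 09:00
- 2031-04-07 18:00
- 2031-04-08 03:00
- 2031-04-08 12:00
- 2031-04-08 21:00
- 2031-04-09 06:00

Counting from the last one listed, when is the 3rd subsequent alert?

2031-04-10 09:00

Gaps: 9, 9, 9, 9, 9, 9 hours — each event is 9 hours after the previous one.
2031-04-09 06:00 + 9 h = 2031-04-09 15:00.
2031-04-09 15:00 + 9 h = 2031-04-10 00:00.
2031-04-10 00:00 + 9 h = 2031-04-10 09:00.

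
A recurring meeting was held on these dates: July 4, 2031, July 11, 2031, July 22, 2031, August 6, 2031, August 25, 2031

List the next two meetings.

September 17, 2031; October 14, 2031

The spacing grows by 4 each time: 7, 11, 15, 19 days.
Next gap: 23 days. August 25, 2031 + 23 days = September 17, 2031.
Next gap: 27 days. September 17, 2031 + 27 days = October 14, 2031.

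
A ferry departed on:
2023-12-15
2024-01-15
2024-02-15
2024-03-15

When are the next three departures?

2024-04-15, 2024-05-15, 2024-06-15

The day-of-month is always 15 (31, 31, 29 days between events).
So this recurs on the 15th of each month.
April 2024: 2024-04-15.
Next: May 2024 → 2024-05-15.
June 2024: 2024-06-15.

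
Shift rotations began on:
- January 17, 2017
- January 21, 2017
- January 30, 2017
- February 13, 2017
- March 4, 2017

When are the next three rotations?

March 28, 2017; April 26, 2017; May 30, 2017

The spacing grows by 5 each time: 4, 9, 14, 19 days.
Next gap: 24 days. March 4, 2017 + 24 days = March 28, 2017.
Next gap: 29 days. March 28, 2017 + 29 days = April 26, 2017.
Next gap: 34 days. April 26, 2017 + 34 days = May 30, 2017.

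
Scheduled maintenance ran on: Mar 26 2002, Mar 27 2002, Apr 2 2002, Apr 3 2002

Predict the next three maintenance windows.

Gaps: 1, 6, 1 days — not constant, but cyclic with period 2.
The events fall on every Tuesday and Wednesday.
Next Tuesday: Apr 9 2002.
The following Wednesday is Apr 10 2002.
The following Tuesday is Apr 16 2002.

Apr 9 2002, Apr 10 2002, Apr 16 2002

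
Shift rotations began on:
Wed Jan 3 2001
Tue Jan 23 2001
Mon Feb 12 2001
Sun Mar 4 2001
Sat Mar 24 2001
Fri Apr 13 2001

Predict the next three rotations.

Thu May 3 2001, Wed May 23 2001, Tue Jun 12 2001

The spacing is 20, 20, 20, 20, 20 days — always 20 days.
Fri Apr 13 2001 + 20 days = Thu May 3 2001.
Thu May 3 2001 + 20 days = Wed May 23 2001.
Wed May 23 2001 + 20 days = Tue Jun 12 2001.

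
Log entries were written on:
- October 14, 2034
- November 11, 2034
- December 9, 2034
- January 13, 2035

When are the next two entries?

February 10, 2035; March 10, 2035

Gaps: 28, 28, 35 days — a mix of 28 and 35. Every date is a Saturday.
Each is the 2nd Saturday of its month.
2nd Saturday of February 2035: February 10, 2035.
March 2035 — 2nd Saturday is March 10, 2035.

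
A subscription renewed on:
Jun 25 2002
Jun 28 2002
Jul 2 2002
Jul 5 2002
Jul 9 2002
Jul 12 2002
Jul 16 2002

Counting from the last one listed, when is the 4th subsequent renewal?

The gap pattern 3, 4, 3, 4, 3, 4 repeats every 2 events.
These are the Tuesdays and Fridays of each week.
The following Friday is Jul 19 2002.
Next Tuesday: Jul 23 2002.
The following Friday is Jul 26 2002.
The following Tuesday is Jul 30 2002.

Jul 30 2002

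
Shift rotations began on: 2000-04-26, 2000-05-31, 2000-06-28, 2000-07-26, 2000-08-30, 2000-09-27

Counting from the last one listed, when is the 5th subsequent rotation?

Every date is a Wednesday; gaps 35, 28, 28, 35, 28 days.
Each is the last Wednesday of its month (at least one falls on the 29th or later, ruling out '4th Wednesday').
Last Wednesday of October 2000: 2000-10-25.
November 2000 ends with Wednesday 2000-11-29.
December 2000 ends with Wednesday 2000-12-27.
Last Wednesday of January 2001: 2001-01-31.
February 2001 ends with Wednesday 2001-02-28.

2001-02-28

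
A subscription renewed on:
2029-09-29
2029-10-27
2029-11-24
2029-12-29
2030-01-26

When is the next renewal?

2030-02-23

Every date is a Saturday; gaps 28, 28, 35, 28 days.
Each is the last Saturday of its month (at least one falls on the 29th or later, ruling out '4th Saturday').
Last Saturday of February 2030: 2030-02-23.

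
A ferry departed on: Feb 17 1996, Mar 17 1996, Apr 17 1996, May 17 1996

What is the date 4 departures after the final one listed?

Sep 17 1996

Gaps: 29, 31, 30 days — not constant. Every event is on the 17th of the month.
Pattern: the 17th of each month.
Next: June 1996 → Jun 17 1996.
Next: July 1996 → Jul 17 1996.
Next: August 1996 → Aug 17 1996.
September 1996: Sep 17 1996.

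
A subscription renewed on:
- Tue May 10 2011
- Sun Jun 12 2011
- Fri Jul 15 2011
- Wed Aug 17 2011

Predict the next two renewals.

Mon Sep 19 2011, Sat Oct 22 2011

Gaps between consecutive events: 33, 33, 33 days — a constant 33-day interval.
Wed Aug 17 2011 + 33 days = Mon Sep 19 2011.
Mon Sep 19 2011 + 33 days = Sat Oct 22 2011.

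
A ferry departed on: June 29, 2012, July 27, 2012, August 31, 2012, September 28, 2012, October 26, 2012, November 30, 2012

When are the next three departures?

All Fridays; the gaps (28, 35, 28, 28, 35) vary with month length.
This is the last Friday of each month.
Last Friday of December 2012: December 28, 2012.
Last Friday of January 2013: January 25, 2013.
Last Friday of February 2013: February 22, 2013.

December 28, 2012; January 25, 2013; February 22, 2013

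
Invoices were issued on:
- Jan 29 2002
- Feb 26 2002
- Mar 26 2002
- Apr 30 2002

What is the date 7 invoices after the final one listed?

These are Tuesdays with 28, 28, 35-day gaps.
Each is the final Tuesday of its month — Jan 29 2002 is past the 28th, so '4th Tuesday' doesn't fit.
May 2002 ends with Tuesday May 28 2002.
June 2002 ends with Tuesday Jun 25 2002.
July 2002 ends with Tuesday Jul 30 2002.
Last Tuesday of August 2002: Aug 27 2002.
Last Tuesday of September 2002: Sep 24 2002.
October 2002 ends with Tuesday Oct 29 2002.
Last Tuesday of November 2002: Nov 26 2002.

Nov 26 2002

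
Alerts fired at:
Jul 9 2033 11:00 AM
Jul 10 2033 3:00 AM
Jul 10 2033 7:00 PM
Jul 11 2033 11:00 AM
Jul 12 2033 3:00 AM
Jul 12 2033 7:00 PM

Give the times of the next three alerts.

The interval is a steady 16 hours (16, 16, 16, 16, 16).
Jul 12 2033 7:00 PM + 16 h = Jul 13 2033 11:00 AM.
Jul 13 2033 11:00 AM + 16 h = Jul 14 2033 3:00 AM.
Jul 14 2033 3:00 AM + 16 h = Jul 14 2033 7:00 PM.

Jul 13 2033 11:00 AM, Jul 14 2033 3:00 AM, Jul 14 2033 7:00 PM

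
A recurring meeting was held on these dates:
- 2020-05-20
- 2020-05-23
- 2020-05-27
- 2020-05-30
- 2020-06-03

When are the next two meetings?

2020-06-06, 2020-06-10

The gap pattern 3, 4, 3, 4 repeats every 2 events.
These are the Wednesdays and Saturdays of each week.
The following Saturday is 2020-06-06.
Next Wednesday: 2020-06-10.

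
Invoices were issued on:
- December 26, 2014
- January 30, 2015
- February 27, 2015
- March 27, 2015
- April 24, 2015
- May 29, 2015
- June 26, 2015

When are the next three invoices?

July 31, 2015; August 28, 2015; September 25, 2015

All Fridays; the gaps (35, 28, 28, 28, 35, 28) vary with month length.
This is the last Friday of each month.
July 2015 ends with Friday July 31, 2015.
August 2015 ends with Friday August 28, 2015.
Last Friday of September 2015: September 25, 2015.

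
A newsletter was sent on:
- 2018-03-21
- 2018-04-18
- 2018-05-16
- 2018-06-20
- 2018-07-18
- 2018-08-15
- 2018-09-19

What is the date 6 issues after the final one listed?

Gaps: 28, 28, 35, 28, 28, 35 days — a mix of 28 and 35. Every date is a Wednesday.
Each is the 3rd Wednesday of its month.
October 2018 — 3rd Wednesday is 2018-10-17.
November 2018 — 3rd Wednesday is 2018-11-21.
December 2018 — 3rd Wednesday is 2018-12-19.
3rd Wednesday of January 2019: 2019-01-16.
February 2019 — 3rd Wednesday is 2019-02-20.
March 2019 — 3rd Wednesday is 2019-03-20.

2019-03-20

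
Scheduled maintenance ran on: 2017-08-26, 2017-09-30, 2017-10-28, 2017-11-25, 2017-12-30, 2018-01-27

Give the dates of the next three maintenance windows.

Every date is a Saturday; gaps 35, 28, 28, 35, 28 days.
Each is the last Saturday of its month (at least one falls on the 29th or later, ruling out '4th Saturday').
Last Saturday of February 2018: 2018-02-24.
March 2018 ends with Saturday 2018-03-31.
April 2018 ends with Saturday 2018-04-28.

2018-02-24, 2018-03-31, 2018-04-28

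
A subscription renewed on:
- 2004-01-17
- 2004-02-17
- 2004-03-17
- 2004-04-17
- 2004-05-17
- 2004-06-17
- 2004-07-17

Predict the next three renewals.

2004-08-17, 2004-09-17, 2004-10-17

Each date is the 17th; the gaps (31, 29, 31, 30, 31, 30) track the month lengths.
The rule is the 17th of each month.
August 2004: 2004-08-17.
September 2004: 2004-09-17.
Next: October 2004 → 2004-10-17.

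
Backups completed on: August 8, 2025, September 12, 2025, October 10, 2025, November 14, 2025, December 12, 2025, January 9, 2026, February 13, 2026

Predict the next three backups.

Gaps: 35, 28, 35, 28, 28, 35 days — a mix of 28 and 35. Every date is a Friday.
Each is the 2nd Friday of its month.
March 2026 — 2nd Friday is March 13, 2026.
2nd Friday of April 2026: April 10, 2026.
2nd Friday of May 2026: May 8, 2026.

March 13, 2026; April 10, 2026; May 8, 2026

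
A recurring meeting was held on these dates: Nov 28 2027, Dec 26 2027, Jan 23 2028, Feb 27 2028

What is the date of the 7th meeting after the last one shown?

All dates are Sundays, 28, 28, 35 days apart.
Specifically, the 4th Sunday of each month.
March 2028 — 4th Sunday is Mar 26 2028.
April 2028 — 4th Sunday is Apr 23 2028.
May 2028 — 4th Sunday is May 28 2028.
June 2028 — 4th Sunday is Jun 25 2028.
July 2028 — 4th Sunday is Jul 23 2028.
August 2028 — 4th Sunday is Aug 27 2028.
4th Sunday of September 2028: Sep 24 2028.

Sep 24 2028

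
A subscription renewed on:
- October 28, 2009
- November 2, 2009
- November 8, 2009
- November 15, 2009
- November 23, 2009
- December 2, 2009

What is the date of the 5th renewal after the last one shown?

January 31, 2010

Intervals are 5, 6, 7, 8, 9 days — an arithmetic progression with common difference 1.
Next gap: 10 days. December 2, 2009 + 10 days = December 12, 2009.
Next gap: 11 days. December 12, 2009 + 11 days = December 23, 2009.
Next gap: 12 days. December 23, 2009 + 12 days = January 4, 2010.
Next gap: 13 days. January 4, 2010 + 13 days = January 17, 2010.
Next gap: 14 days. January 17, 2010 + 14 days = January 31, 2010.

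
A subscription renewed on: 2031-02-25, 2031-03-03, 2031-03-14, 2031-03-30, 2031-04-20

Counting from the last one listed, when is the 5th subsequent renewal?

Intervals are 6, 11, 16, 21 days — an arithmetic progression with common difference 5.
Next gap: 26 days. 2031-04-20 + 26 days = 2031-05-16.
Next gap: 31 days. 2031-05-16 + 31 days = 2031-06-16.
Next gap: 36 days. 2031-06-16 + 36 days = 2031-07-22.
Next gap: 41 days. 2031-07-22 + 41 days = 2031-09-01.
Next gap: 46 days. 2031-09-01 + 46 days = 2031-10-17.

2031-10-17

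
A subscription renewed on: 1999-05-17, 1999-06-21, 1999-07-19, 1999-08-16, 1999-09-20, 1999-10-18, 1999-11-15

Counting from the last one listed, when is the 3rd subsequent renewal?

2000-02-21

These are Mondays at 28- or 35-day spacing (35, 28, 28, 35, 28, 28).
The pattern: 3rd Monday of the month.
3rd Monday of December 1999: 1999-12-20.
January 2000 — 3rd Monday is 2000-01-17.
3rd Monday of February 2000: 2000-02-21.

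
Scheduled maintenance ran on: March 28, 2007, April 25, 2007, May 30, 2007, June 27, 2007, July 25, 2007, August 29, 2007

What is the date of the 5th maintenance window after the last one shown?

January 30, 2008

Every date is a Wednesday; gaps 28, 35, 28, 28, 35 days.
Each is the last Wednesday of its month (at least one falls on the 29th or later, ruling out '4th Wednesday').
Last Wednesday of September 2007: September 26, 2007.
October 2007 ends with Wednesday October 31, 2007.
Last Wednesday of November 2007: November 28, 2007.
December 2007 ends with Wednesday December 26, 2007.
Last Wednesday of January 2008: January 30, 2008.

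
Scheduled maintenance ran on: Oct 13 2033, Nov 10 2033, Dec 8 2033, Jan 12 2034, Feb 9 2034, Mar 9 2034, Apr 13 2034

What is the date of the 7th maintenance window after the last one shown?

All dates are Thursdays, 28, 28, 35, 28, 28, 35 days apart.
Specifically, the 2nd Thursday of each month.
2nd Thursday of May 2034: May 11 2034.
2nd Thursday of June 2034: Jun 8 2034.
July 2034 — 2nd Thursday is Jul 13 2034.
August 2034 — 2nd Thursday is Aug 10 2034.
September 2034 — 2nd Thursday is Sep 14 2034.
2nd Thursday of October 2034: Oct 12 2034.
2nd Thursday of November 2034: Nov 9 2034.

Nov 9 2034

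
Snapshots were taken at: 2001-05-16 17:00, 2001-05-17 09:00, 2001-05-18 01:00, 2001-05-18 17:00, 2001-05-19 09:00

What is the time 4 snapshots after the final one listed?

2001-05-22 01:00

The interval is a steady 16 hours (16, 16, 16, 16).
2001-05-19 09:00 + 16 h = 2001-05-20 01:00.
2001-05-20 01:00 + 16 h = 2001-05-20 17:00.
2001-05-20 17:00 + 16 h = 2001-05-21 09:00.
2001-05-21 09:00 + 16 h = 2001-05-22 01:00.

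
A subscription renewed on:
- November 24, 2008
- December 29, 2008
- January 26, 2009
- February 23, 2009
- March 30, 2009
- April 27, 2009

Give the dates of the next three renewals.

These are Mondays with 35, 28, 28, 35, 28-day gaps.
Each is the final Monday of its month — December 29, 2008 is past the 28th, so '4th Monday' doesn't fit.
Last Monday of May 2009: May 25, 2009.
Last Monday of June 2009: June 29, 2009.
Last Monday of July 2009: July 27, 2009.

May 25, 2009; June 29, 2009; July 27, 2009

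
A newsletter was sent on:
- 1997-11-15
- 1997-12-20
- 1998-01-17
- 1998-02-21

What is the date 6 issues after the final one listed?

All dates are Saturdays, 35, 28, 35 days apart.
Specifically, the 3rd Saturday of each month.
March 1998 — 3rd Saturday is 1998-03-21.
April 1998 — 3rd Saturday is 1998-04-18.
May 1998 — 3rd Saturday is 1998-05-16.
June 1998 — 3rd Saturday is 1998-06-20.
3rd Saturday of July 1998: 1998-07-18.
August 1998 — 3rd Saturday is 1998-08-15.

1998-08-15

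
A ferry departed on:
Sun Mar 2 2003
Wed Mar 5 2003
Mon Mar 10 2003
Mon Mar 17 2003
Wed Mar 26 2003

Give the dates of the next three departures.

Intervals are 3, 5, 7, 9 days — an arithmetic progression with common difference 2.
Next gap: 11 days. Wed Mar 26 2003 + 11 days = Sun Apr 6 2003.
Next gap: 13 days. Sun Apr 6 2003 + 13 days = Sat Apr 19 2003.
Next gap: 15 days. Sat Apr 19 2003 + 15 days = Sun May 4 2003.

Sun Apr 6 2003, Sat Apr 19 2003, Sun May 4 2003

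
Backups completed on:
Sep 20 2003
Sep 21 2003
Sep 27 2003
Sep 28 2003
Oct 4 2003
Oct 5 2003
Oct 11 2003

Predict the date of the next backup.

Gaps: 1, 6, 1, 6, 1, 6 days — not constant, but cyclic with period 2.
The events fall on every Saturday and Sunday.
Next Sunday: Oct 12 2003.

Oct 12 2003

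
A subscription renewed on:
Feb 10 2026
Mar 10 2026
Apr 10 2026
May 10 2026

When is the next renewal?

Gaps: 28, 31, 30 days — not constant. Every event is on the 10th of the month.
Pattern: the 10th of each month.
June 2026: Jun 10 2026.

Jun 10 2026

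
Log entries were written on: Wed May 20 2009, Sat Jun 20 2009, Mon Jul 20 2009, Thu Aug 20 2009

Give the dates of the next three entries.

The day-of-month is always 20 (31, 30, 31 days between events).
So this recurs on the 20th of each month.
September 2009: Sun Sep 20 2009.
October 2009: Tue Oct 20 2009.
November 2009: Fri Nov 20 2009.

Sun Sep 20 2009, Tue Oct 20 2009, Fri Nov 20 2009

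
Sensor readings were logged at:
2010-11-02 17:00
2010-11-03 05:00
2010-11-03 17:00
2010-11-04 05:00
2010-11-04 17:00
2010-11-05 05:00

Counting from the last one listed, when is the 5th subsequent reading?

Spacing: 12, 12, 12, 12, 12 h — constant 12 h.
2010-11-05 05:00 + 12 h = 2010-11-05 17:00.
2010-11-05 17:00 + 12 h = 2010-11-06 05:00.
2010-11-06 05:00 + 12 h = 2010-11-06 17:00.
2010-11-06 17:00 + 12 h = 2010-11-07 05:00.
2010-11-07 05:00 + 12 h = 2010-11-07 17:00.

2010-11-07 17:00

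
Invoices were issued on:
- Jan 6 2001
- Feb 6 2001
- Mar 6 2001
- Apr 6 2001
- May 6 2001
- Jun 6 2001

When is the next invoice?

The day-of-month is always 6 (31, 28, 31, 30, 31 days between events).
So this recurs on the 6th of each month.
Next: July 2001 → Jul 6 2001.

Jul 6 2001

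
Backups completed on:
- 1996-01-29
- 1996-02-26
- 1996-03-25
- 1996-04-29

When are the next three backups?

All Mondays; the gaps (28, 28, 35) vary with month length.
This is the last Monday of each month.
Last Monday of May 1996: 1996-05-27.
June 1996 ends with Monday 1996-06-24.
Last Monday of July 1996: 1996-07-29.

1996-05-27, 1996-06-24, 1996-07-29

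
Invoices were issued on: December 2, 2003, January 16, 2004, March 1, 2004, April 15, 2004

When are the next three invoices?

Gaps between consecutive events: 45, 45, 45 days — a constant 45-day interval.
April 15, 2004 + 45 days = May 30, 2004.
May 30, 2004 + 45 days = July 14, 2004.
July 14, 2004 + 45 days = August 28, 2004.

May 30, 2004; July 14, 2004; August 28, 2004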